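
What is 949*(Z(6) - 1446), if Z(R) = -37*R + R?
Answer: -1577238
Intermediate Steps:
Z(R) = -36*R
949*(Z(6) - 1446) = 949*(-36*6 - 1446) = 949*(-216 - 1446) = 949*(-1662) = -1577238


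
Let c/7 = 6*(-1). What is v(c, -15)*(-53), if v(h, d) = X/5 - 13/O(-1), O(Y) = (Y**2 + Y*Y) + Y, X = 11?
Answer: 2862/5 ≈ 572.40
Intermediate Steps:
c = -42 (c = 7*(6*(-1)) = 7*(-6) = -42)
O(Y) = Y + 2*Y**2 (O(Y) = (Y**2 + Y**2) + Y = 2*Y**2 + Y = Y + 2*Y**2)
v(h, d) = -54/5 (v(h, d) = 11/5 - 13*(-1/(1 + 2*(-1))) = 11*(1/5) - 13*(-1/(1 - 2)) = 11/5 - 13/((-1*(-1))) = 11/5 - 13/1 = 11/5 - 13*1 = 11/5 - 13 = -54/5)
v(c, -15)*(-53) = -54/5*(-53) = 2862/5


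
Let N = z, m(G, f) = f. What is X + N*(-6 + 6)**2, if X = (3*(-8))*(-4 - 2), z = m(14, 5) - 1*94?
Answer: 144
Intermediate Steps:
z = -89 (z = 5 - 1*94 = 5 - 94 = -89)
N = -89
X = 144 (X = -24*(-6) = 144)
X + N*(-6 + 6)**2 = 144 - 89*(-6 + 6)**2 = 144 - 89*0**2 = 144 - 89*0 = 144 + 0 = 144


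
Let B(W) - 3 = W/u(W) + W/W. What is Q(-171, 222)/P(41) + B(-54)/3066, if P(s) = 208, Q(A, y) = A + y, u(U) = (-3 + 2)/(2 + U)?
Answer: -213433/318864 ≈ -0.66935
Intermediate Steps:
u(U) = -1/(2 + U)
B(W) = 4 + W*(-2 - W) (B(W) = 3 + (W/((-1/(2 + W))) + W/W) = 3 + (W*(-2 - W) + 1) = 3 + (1 + W*(-2 - W)) = 4 + W*(-2 - W))
Q(-171, 222)/P(41) + B(-54)/3066 = (-171 + 222)/208 + (4 - 1*(-54)*(2 - 54))/3066 = 51*(1/208) + (4 - 1*(-54)*(-52))*(1/3066) = 51/208 + (4 - 2808)*(1/3066) = 51/208 - 2804*1/3066 = 51/208 - 1402/1533 = -213433/318864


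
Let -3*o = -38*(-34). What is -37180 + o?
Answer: -112832/3 ≈ -37611.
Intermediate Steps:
o = -1292/3 (o = -(-38)*(-34)/3 = -⅓*1292 = -1292/3 ≈ -430.67)
-37180 + o = -37180 - 1292/3 = -112832/3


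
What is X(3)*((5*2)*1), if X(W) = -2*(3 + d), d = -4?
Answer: 20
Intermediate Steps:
X(W) = 2 (X(W) = -2*(3 - 4) = -2*(-1) = 2)
X(3)*((5*2)*1) = 2*((5*2)*1) = 2*(10*1) = 2*10 = 20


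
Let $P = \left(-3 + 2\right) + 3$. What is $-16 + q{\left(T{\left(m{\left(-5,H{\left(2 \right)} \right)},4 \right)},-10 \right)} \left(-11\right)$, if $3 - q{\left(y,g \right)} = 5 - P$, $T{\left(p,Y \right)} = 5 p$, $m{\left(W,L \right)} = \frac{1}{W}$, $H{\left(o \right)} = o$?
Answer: $-16$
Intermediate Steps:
$P = 2$ ($P = -1 + 3 = 2$)
$q{\left(y,g \right)} = 0$ ($q{\left(y,g \right)} = 3 - \left(5 - 2\right) = 3 - 3 = 0$)
$-16 + q{\left(T{\left(m{\left(-5,H{\left(2 \right)} \right)},4 \right)},-10 \right)} \left(-11\right) = -16 + 0 \left(-11\right) = -16 + 0 = -16$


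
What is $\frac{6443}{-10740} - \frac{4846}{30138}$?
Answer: $- \frac{41037529}{53947020} \approx -0.7607$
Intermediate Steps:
$\frac{6443}{-10740} - \frac{4846}{30138} = 6443 \left(- \frac{1}{10740}\right) - \frac{2423}{15069} = - \frac{6443}{10740} - \frac{2423}{15069} = - \frac{41037529}{53947020}$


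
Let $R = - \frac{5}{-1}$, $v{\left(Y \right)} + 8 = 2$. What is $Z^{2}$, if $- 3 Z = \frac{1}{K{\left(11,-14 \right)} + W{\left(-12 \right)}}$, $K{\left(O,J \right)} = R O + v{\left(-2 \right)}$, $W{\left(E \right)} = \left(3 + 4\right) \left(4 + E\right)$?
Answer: $\frac{1}{441} \approx 0.0022676$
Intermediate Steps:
$v{\left(Y \right)} = -6$ ($v{\left(Y \right)} = -8 + 2 = -6$)
$W{\left(E \right)} = 28 + 7 E$ ($W{\left(E \right)} = 7 \left(4 + E\right) = 28 + 7 E$)
$R = 5$ ($R = \left(-5\right) \left(-1\right) = 5$)
$K{\left(O,J \right)} = -6 + 5 O$ ($K{\left(O,J \right)} = 5 O - 6 = -6 + 5 O$)
$Z = \frac{1}{21}$ ($Z = - \frac{1}{3 \left(\left(-6 + 5 \cdot 11\right) + \left(28 + 7 \left(-12\right)\right)\right)} = - \frac{1}{3 \left(\left(-6 + 55\right) + \left(28 - 84\right)\right)} = - \frac{1}{3 \left(49 - 56\right)} = - \frac{1}{3 \left(-7\right)} = \left(- \frac{1}{3}\right) \left(- \frac{1}{7}\right) = \frac{1}{21} \approx 0.047619$)
$Z^{2} = \left(\frac{1}{21}\right)^{2} = \frac{1}{441}$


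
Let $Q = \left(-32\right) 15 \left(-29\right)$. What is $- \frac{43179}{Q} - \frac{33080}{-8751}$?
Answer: $\frac{27538057}{40604640} \approx 0.6782$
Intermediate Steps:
$Q = 13920$ ($Q = \left(-480\right) \left(-29\right) = 13920$)
$- \frac{43179}{Q} - \frac{33080}{-8751} = - \frac{43179}{13920} - \frac{33080}{-8751} = \left(-43179\right) \frac{1}{13920} - - \frac{33080}{8751} = - \frac{14393}{4640} + \frac{33080}{8751} = \frac{27538057}{40604640}$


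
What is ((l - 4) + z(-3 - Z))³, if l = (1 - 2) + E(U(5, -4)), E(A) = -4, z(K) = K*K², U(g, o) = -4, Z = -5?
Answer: -1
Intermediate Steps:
z(K) = K³
l = -5 (l = (1 - 2) - 4 = -1 - 4 = -5)
((l - 4) + z(-3 - Z))³ = ((-5 - 4) + (-3 - 1*(-5))³)³ = (-9 + (-3 + 5)³)³ = (-9 + 2³)³ = (-9 + 8)³ = (-1)³ = -1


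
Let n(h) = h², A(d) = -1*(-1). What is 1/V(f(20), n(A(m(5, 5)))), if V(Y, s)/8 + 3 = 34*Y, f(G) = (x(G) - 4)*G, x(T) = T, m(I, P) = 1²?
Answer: 1/87016 ≈ 1.1492e-5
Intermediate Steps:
m(I, P) = 1
A(d) = 1
f(G) = G*(-4 + G) (f(G) = (G - 4)*G = (-4 + G)*G = G*(-4 + G))
V(Y, s) = -24 + 272*Y (V(Y, s) = -24 + 8*(34*Y) = -24 + 272*Y)
1/V(f(20), n(A(m(5, 5)))) = 1/(-24 + 272*(20*(-4 + 20))) = 1/(-24 + 272*(20*16)) = 1/(-24 + 272*320) = 1/(-24 + 87040) = 1/87016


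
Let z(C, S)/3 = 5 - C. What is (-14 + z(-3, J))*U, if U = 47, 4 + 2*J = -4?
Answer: 470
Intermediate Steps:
J = -4 (J = -2 + (1/2)*(-4) = -2 - 2 = -4)
z(C, S) = 15 - 3*C (z(C, S) = 3*(5 - C) = 15 - 3*C)
(-14 + z(-3, J))*U = (-14 + (15 - 3*(-3)))*47 = (-14 + (15 + 9))*47 = (-14 + 24)*47 = 10*47 = 470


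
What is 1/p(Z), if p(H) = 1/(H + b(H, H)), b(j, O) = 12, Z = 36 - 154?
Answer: -106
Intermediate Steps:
Z = -118
p(H) = 1/(12 + H) (p(H) = 1/(H + 12) = 1/(12 + H))
1/p(Z) = 1/(1/(12 - 118)) = 1/(1/(-106)) = 1/(-1/106) = -106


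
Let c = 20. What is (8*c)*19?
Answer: 3040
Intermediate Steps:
(8*c)*19 = (8*20)*19 = 160*19 = 3040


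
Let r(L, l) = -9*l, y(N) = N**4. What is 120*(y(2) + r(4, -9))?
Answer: 11640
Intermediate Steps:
120*(y(2) + r(4, -9)) = 120*(2**4 - 9*(-9)) = 120*(16 + 81) = 120*97 = 11640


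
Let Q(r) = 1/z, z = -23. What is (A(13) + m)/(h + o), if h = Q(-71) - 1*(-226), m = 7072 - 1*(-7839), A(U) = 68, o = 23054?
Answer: 344517/535439 ≈ 0.64343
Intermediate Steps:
Q(r) = -1/23 (Q(r) = 1/(-23) = -1/23)
m = 14911 (m = 7072 + 7839 = 14911)
h = 5197/23 (h = -1/23 - 1*(-226) = -1/23 + 226 = 5197/23 ≈ 225.96)
(A(13) + m)/(h + o) = (68 + 14911)/(5197/23 + 23054) = 14979/(535439/23) = 14979*(23/535439) = 344517/535439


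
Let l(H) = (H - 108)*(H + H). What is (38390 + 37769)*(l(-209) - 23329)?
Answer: 8314811143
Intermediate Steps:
l(H) = 2*H*(-108 + H) (l(H) = (-108 + H)*(2*H) = 2*H*(-108 + H))
(38390 + 37769)*(l(-209) - 23329) = (38390 + 37769)*(2*(-209)*(-108 - 209) - 23329) = 76159*(2*(-209)*(-317) - 23329) = 76159*(132506 - 23329) = 76159*109177 = 8314811143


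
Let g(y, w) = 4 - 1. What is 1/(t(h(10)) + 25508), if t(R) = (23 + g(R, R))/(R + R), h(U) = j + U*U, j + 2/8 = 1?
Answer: 31/790752 ≈ 3.9203e-5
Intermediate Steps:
j = ¾ (j = -¼ + 1 = ¾ ≈ 0.75000)
g(y, w) = 3
h(U) = ¾ + U² (h(U) = ¾ + U*U = ¾ + U²)
t(R) = 13/R (t(R) = (23 + 3)/(R + R) = 26/((2*R)) = 26*(1/(2*R)) = 13/R)
1/(t(h(10)) + 25508) = 1/(13/(¾ + 10²) + 25508) = 1/(13/(¾ + 100) + 25508) = 1/(13/(403/4) + 25508) = 1/(13*(4/403) + 25508) = 1/(4/31 + 25508) = 1/(790752/31) = 31/790752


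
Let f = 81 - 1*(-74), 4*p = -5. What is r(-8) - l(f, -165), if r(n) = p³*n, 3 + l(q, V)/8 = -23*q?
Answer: 228477/8 ≈ 28560.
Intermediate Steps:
p = -5/4 (p = (¼)*(-5) = -5/4 ≈ -1.2500)
f = 155 (f = 81 + 74 = 155)
l(q, V) = -24 - 184*q (l(q, V) = -24 + 8*(-23*q) = -24 - 184*q)
r(n) = -125*n/64 (r(n) = (-5/4)³*n = -125*n/64)
r(-8) - l(f, -165) = -125/64*(-8) - (-24 - 184*155) = 125/8 - (-24 - 28520) = 125/8 - 1*(-28544) = 125/8 + 28544 = 228477/8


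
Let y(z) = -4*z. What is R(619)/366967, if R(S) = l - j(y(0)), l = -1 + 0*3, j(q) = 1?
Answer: -2/366967 ≈ -5.4501e-6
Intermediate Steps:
l = -1 (l = -1 + 0 = -1)
R(S) = -2 (R(S) = -1 - 1*1 = -1 - 1 = -2)
R(619)/366967 = -2/366967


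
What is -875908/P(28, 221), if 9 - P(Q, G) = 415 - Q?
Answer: 437954/189 ≈ 2317.2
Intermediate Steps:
P(Q, G) = -406 + Q (P(Q, G) = 9 - (415 - Q) = 9 + (-415 + Q) = -406 + Q)
-875908/P(28, 221) = -875908/(-406 + 28) = -875908/(-378) = -875908*(-1/378) = 437954/189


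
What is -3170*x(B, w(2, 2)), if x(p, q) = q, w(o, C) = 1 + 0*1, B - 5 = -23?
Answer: -3170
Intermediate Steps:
B = -18 (B = 5 - 23 = -18)
w(o, C) = 1 (w(o, C) = 1 + 0 = 1)
-3170*x(B, w(2, 2)) = -3170*1 = -3170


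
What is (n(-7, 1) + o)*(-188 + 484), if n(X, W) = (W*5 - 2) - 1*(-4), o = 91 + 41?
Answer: 41144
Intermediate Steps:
o = 132
n(X, W) = 2 + 5*W (n(X, W) = (5*W - 2) + 4 = (-2 + 5*W) + 4 = 2 + 5*W)
(n(-7, 1) + o)*(-188 + 484) = ((2 + 5*1) + 132)*(-188 + 484) = ((2 + 5) + 132)*296 = (7 + 132)*296 = 139*296 = 41144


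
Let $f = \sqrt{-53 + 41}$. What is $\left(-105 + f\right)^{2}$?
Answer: $11013 - 420 i \sqrt{3} \approx 11013.0 - 727.46 i$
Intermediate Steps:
$f = 2 i \sqrt{3}$ ($f = \sqrt{-12} = 2 i \sqrt{3} \approx 3.4641 i$)
$\left(-105 + f\right)^{2} = \left(-105 + 2 i \sqrt{3}\right)^{2}$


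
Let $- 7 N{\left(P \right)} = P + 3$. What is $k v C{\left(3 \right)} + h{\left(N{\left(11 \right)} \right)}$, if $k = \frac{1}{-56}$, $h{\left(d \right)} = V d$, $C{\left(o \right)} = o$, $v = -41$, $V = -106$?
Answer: $\frac{11995}{56} \approx 214.2$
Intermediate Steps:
$N{\left(P \right)} = - \frac{3}{7} - \frac{P}{7}$ ($N{\left(P \right)} = - \frac{P + 3}{7} = - \frac{3 + P}{7} = - \frac{3}{7} - \frac{P}{7}$)
$h{\left(d \right)} = - 106 d$
$k = - \frac{1}{56} \approx -0.017857$
$k v C{\left(3 \right)} + h{\left(N{\left(11 \right)} \right)} = - \frac{\left(-41\right) 3}{56} - 106 \left(- \frac{3}{7} - \frac{11}{7}\right) = \left(- \frac{1}{56}\right) \left(-123\right) - 106 \left(- \frac{3}{7} - \frac{11}{7}\right) = \frac{123}{56} - -212 = \frac{123}{56} + 212 = \frac{11995}{56}$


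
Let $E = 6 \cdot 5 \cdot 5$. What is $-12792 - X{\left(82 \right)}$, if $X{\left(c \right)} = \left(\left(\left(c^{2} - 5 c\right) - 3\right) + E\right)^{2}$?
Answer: $-41757313$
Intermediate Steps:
$E = 150$ ($E = 30 \cdot 5 = 150$)
$X{\left(c \right)} = \left(147 + c^{2} - 5 c\right)^{2}$ ($X{\left(c \right)} = \left(\left(\left(c^{2} - 5 c\right) - 3\right) + 150\right)^{2} = \left(\left(-3 + c^{2} - 5 c\right) + 150\right)^{2} = \left(147 + c^{2} - 5 c\right)^{2}$)
$-12792 - X{\left(82 \right)} = -12792 - \left(147 + 82^{2} - 410\right)^{2} = -12792 - \left(147 + 6724 - 410\right)^{2} = -12792 - 6461^{2} = -12792 - 41744521 = -41757313$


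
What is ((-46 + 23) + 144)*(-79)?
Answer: -9559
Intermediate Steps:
((-46 + 23) + 144)*(-79) = (-23 + 144)*(-79) = 121*(-79) = -9559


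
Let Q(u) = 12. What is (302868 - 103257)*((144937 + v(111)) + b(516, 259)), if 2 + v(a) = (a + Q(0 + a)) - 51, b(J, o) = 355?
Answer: 29015854182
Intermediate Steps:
v(a) = -41 + a (v(a) = -2 + ((a + 12) - 51) = -2 + ((12 + a) - 51) = -2 + (-39 + a) = -41 + a)
(302868 - 103257)*((144937 + v(111)) + b(516, 259)) = (302868 - 103257)*((144937 + (-41 + 111)) + 355) = 199611*((144937 + 70) + 355) = 199611*(145007 + 355) = 199611*145362 = 29015854182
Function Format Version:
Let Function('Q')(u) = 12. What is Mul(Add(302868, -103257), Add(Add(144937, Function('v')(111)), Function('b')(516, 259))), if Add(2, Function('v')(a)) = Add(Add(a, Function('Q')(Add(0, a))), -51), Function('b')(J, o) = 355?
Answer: 29015854182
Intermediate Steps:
Function('v')(a) = Add(-41, a) (Function('v')(a) = Add(-2, Add(Add(a, 12), -51)) = Add(-2, Add(Add(12, a), -51)) = Add(-2, Add(-39, a)) = Add(-41, a))
Mul(Add(302868, -103257), Add(Add(144937, Function('v')(111)), Function('b')(516, 259))) = Mul(Add(302868, -103257), Add(Add(144937, Add(-41, 111)), 355)) = Mul(199611, Add(Add(144937, 70), 355)) = Mul(199611, Add(145007, 355)) = Mul(199611, 145362) = 29015854182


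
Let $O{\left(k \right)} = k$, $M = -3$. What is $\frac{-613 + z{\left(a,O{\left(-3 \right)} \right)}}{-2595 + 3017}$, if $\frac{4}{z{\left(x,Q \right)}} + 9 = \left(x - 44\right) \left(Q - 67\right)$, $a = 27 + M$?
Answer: $- \frac{852679}{587002} \approx -1.4526$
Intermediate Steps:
$a = 24$ ($a = 27 - 3 = 24$)
$z{\left(x,Q \right)} = \frac{4}{-9 + \left(-67 + Q\right) \left(-44 + x\right)}$ ($z{\left(x,Q \right)} = \frac{4}{-9 + \left(x - 44\right) \left(Q - 67\right)} = \frac{4}{-9 + \left(-44 + x\right) \left(-67 + Q\right)} = \frac{4}{-9 + \left(-67 + Q\right) \left(-44 + x\right)}$)
$\frac{-613 + z{\left(a,O{\left(-3 \right)} \right)}}{-2595 + 3017} = \frac{-613 + \frac{4}{2939 - 1608 - -132 - 72}}{-2595 + 3017} = \frac{-613 + \frac{4}{2939 - 1608 + 132 - 72}}{422} = \left(-613 + \frac{4}{1391}\right) \frac{1}{422} = \left(- \frac{852679}{1391}\right) \frac{1}{422} = - \frac{852679}{587002}$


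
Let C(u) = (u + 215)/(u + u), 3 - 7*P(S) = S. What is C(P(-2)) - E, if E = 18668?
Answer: -18517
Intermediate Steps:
P(S) = 3/7 - S/7
C(u) = (215 + u)/(2*u) (C(u) = (215 + u)/((2*u)) = (215 + u)*(1/(2*u)) = (215 + u)/(2*u))
C(P(-2)) - E = (215 + (3/7 - ⅐*(-2)))/(2*(3/7 - ⅐*(-2))) - 1*18668 = (215 + (3/7 + 2/7))/(2*(3/7 + 2/7)) - 18668 = (215 + 5/7)/(2*(5/7)) - 18668 = (½)*(7/5)*(1510/7) - 18668 = 151 - 18668 = -18517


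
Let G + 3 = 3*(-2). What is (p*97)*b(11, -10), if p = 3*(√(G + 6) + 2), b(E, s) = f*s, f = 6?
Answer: -34920 - 17460*I*√3 ≈ -34920.0 - 30242.0*I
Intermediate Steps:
G = -9 (G = -3 + 3*(-2) = -3 - 6 = -9)
b(E, s) = 6*s
p = 6 + 3*I*√3 (p = 3*(√(-9 + 6) + 2) = 3*(√(-3) + 2) = 3*(I*√3 + 2) = 3*(2 + I*√3) = 6 + 3*I*√3 ≈ 6.0 + 5.1962*I)
(p*97)*b(11, -10) = ((6 + 3*I*√3)*97)*(6*(-10)) = (582 + 291*I*√3)*(-60) = -34920 - 17460*I*√3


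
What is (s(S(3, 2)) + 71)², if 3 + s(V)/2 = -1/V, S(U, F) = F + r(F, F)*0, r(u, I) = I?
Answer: 4096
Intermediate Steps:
S(U, F) = F (S(U, F) = F + F*0 = F + 0 = F)
s(V) = -6 - 2/V (s(V) = -6 + 2*(-1/V) = -6 - 2/V)
(s(S(3, 2)) + 71)² = ((-6 - 2/2) + 71)² = ((-6 - 2*½) + 71)² = ((-6 - 1) + 71)² = (-7 + 71)² = 64² = 4096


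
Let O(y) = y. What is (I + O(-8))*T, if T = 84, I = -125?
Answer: -11172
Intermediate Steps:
(I + O(-8))*T = (-125 - 8)*84 = -133*84 = -11172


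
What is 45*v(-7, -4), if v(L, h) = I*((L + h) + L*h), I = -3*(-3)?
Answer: 6885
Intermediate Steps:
I = 9
v(L, h) = 9*L + 9*h + 9*L*h (v(L, h) = 9*((L + h) + L*h) = 9*(L + h + L*h) = 9*L + 9*h + 9*L*h)
45*v(-7, -4) = 45*(9*(-7) + 9*(-4) + 9*(-7)*(-4)) = 45*(-63 - 36 + 252) = 45*153 = 6885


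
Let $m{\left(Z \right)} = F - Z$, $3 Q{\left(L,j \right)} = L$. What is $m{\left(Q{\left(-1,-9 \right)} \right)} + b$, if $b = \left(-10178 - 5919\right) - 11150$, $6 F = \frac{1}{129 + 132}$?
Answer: $- \frac{42668279}{1566} \approx -27247.0$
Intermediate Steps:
$Q{\left(L,j \right)} = \frac{L}{3}$
$F = \frac{1}{1566}$ ($F = \frac{1}{6 \left(129 + 132\right)} = \frac{1}{6 \cdot 261} = \frac{1}{6} \cdot \frac{1}{261} = \frac{1}{1566} \approx 0.00063857$)
$m{\left(Z \right)} = \frac{1}{1566} - Z$
$b = -27247$ ($b = -16097 - 11150 = -27247$)
$m{\left(Q{\left(-1,-9 \right)} \right)} + b = \left(\frac{1}{1566} - \frac{1}{3} \left(-1\right)\right) - 27247 = \left(\frac{1}{1566} - - \frac{1}{3}\right) - 27247 = \left(\frac{1}{1566} + \frac{1}{3}\right) - 27247 = \frac{523}{1566} - 27247 = - \frac{42668279}{1566}$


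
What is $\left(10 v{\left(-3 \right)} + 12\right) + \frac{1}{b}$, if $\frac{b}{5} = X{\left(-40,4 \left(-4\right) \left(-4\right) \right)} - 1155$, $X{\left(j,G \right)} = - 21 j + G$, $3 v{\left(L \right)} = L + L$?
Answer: $- \frac{10041}{1255} \approx -8.0008$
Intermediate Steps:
$v{\left(L \right)} = \frac{2 L}{3}$ ($v{\left(L \right)} = \frac{L + L}{3} = \frac{2 L}{3}$)
$X{\left(j,G \right)} = G - 21 j$
$b = -1255$ ($b = 5 \left(\left(4 \left(-4\right) \left(-4\right) - -840\right) - 1155\right) = 5 \left(\left(\left(-16\right) \left(-4\right) + 840\right) - 1155\right) = 5 \left(\left(64 + 840\right) - 1155\right) = 5 \left(904 - 1155\right) = 5 \left(-251\right) = -1255$)
$\left(10 v{\left(-3 \right)} + 12\right) + \frac{1}{b} = \left(10 \cdot \frac{2}{3} \left(-3\right) + 12\right) + \frac{1}{-1255} = \left(10 \left(-2\right) + 12\right) - \frac{1}{1255} = \left(-20 + 12\right) - \frac{1}{1255} = -8 - \frac{1}{1255} = - \frac{10041}{1255}$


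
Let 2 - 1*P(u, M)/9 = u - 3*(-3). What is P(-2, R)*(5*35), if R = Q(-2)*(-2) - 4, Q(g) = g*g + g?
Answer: -7875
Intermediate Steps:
Q(g) = g + g² (Q(g) = g² + g = g + g²)
R = -8 (R = -2*(1 - 2)*(-2) - 4 = -2*(-1)*(-2) - 4 = 2*(-2) - 4 = -4 - 4 = -8)
P(u, M) = -63 - 9*u (P(u, M) = 18 - 9*(u - 3*(-3)) = 18 - 9*(u + 9) = 18 - 9*(9 + u) = 18 + (-81 - 9*u) = -63 - 9*u)
P(-2, R)*(5*35) = (-63 - 9*(-2))*(5*35) = (-63 + 18)*175 = -45*175 = -7875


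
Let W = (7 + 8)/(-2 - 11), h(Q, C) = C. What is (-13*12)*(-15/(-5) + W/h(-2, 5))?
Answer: -432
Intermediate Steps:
W = -15/13 (W = 15/(-13) = 15*(-1/13) = -15/13 ≈ -1.1538)
(-13*12)*(-15/(-5) + W/h(-2, 5)) = (-13*12)*(-15/(-5) - 15/13/5) = -156*(-15*(-1/5) - 15/13*1/5) = -156*(3 - 3/13) = -156*36/13 = -432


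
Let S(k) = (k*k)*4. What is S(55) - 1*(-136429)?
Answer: 148529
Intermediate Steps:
S(k) = 4*k² (S(k) = k²*4 = 4*k²)
S(55) - 1*(-136429) = 4*55² - 1*(-136429) = 4*3025 + 136429 = 12100 + 136429 = 148529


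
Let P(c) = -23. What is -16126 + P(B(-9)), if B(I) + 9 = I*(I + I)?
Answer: -16149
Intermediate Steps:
B(I) = -9 + 2*I² (B(I) = -9 + I*(I + I) = -9 + I*(2*I) = -9 + 2*I²)
-16126 + P(B(-9)) = -16126 - 23 = -16149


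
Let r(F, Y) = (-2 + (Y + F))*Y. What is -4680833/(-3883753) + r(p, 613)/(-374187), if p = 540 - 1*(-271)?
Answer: -544635419929/484416627937 ≈ -1.1243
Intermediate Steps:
p = 811 (p = 540 + 271 = 811)
r(F, Y) = Y*(-2 + F + Y) (r(F, Y) = (-2 + (F + Y))*Y = (-2 + F + Y)*Y = Y*(-2 + F + Y))
-4680833/(-3883753) + r(p, 613)/(-374187) = -4680833/(-3883753) + (613*(-2 + 811 + 613))/(-374187) = -4680833*(-1/3883753) + (613*1422)*(-1/374187) = 4680833/3883753 + 871686*(-1/374187) = 4680833/3883753 - 290562/124729 = -544635419929/484416627937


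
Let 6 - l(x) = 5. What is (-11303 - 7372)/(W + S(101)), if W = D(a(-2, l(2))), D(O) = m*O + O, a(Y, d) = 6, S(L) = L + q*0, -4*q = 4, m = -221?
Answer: 18675/1219 ≈ 15.320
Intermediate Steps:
q = -1 (q = -1/4*4 = -1)
l(x) = 1 (l(x) = 6 - 1*5 = 6 - 5 = 1)
S(L) = L (S(L) = L - 1*0 = L + 0 = L)
D(O) = -220*O (D(O) = -221*O + O = -220*O)
W = -1320 (W = -220*6 = -1320)
(-11303 - 7372)/(W + S(101)) = (-11303 - 7372)/(-1320 + 101) = -18675/(-1219) = -18675*(-1/1219) = 18675/1219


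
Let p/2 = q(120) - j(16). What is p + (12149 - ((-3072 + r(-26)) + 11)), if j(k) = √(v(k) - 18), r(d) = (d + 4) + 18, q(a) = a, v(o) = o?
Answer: 15454 - 2*I*√2 ≈ 15454.0 - 2.8284*I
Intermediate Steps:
r(d) = 22 + d (r(d) = (4 + d) + 18 = 22 + d)
j(k) = √(-18 + k) (j(k) = √(k - 18) = √(-18 + k))
p = 240 - 2*I*√2 (p = 2*(120 - √(-18 + 16)) = 2*(120 - √(-2)) = 2*(120 - I*√2) = 240 - 2*I*√2 ≈ 240.0 - 2.8284*I)
p + (12149 - ((-3072 + r(-26)) + 11)) = (240 - 2*I*√2) + (12149 - ((-3072 + (22 - 26)) + 11)) = (240 - 2*I*√2) + (12149 - ((-3072 - 4) + 11)) = (240 - 2*I*√2) + (12149 - (-3076 + 11)) = (240 - 2*I*√2) + (12149 - 1*(-3065)) = (240 - 2*I*√2) + (12149 + 3065) = (240 - 2*I*√2) + 15214 = 15454 - 2*I*√2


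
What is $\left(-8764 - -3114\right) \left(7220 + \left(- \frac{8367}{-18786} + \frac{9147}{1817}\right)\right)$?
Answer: $- \frac{232248606219775}{5689027} \approx -4.0824 \cdot 10^{7}$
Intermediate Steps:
$\left(-8764 - -3114\right) \left(7220 + \left(- \frac{8367}{-18786} + \frac{9147}{1817}\right)\right) = \left(-8764 + 3114\right) \left(7220 + \left(\left(-8367\right) \left(- \frac{1}{18786}\right) + 9147 \cdot \frac{1}{1817}\right)\right) = - 5650 \left(7220 + \left(\frac{2789}{6262} + \frac{9147}{1817}\right)\right) = - 5650 \left(7220 + \frac{62346127}{11378054}\right) = \left(-5650\right) \frac{82211896007}{11378054} = - \frac{232248606219775}{5689027}$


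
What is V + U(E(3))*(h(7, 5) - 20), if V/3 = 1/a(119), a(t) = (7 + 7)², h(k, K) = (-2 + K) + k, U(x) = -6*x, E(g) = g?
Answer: 35283/196 ≈ 180.02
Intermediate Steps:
h(k, K) = -2 + K + k
a(t) = 196 (a(t) = 14² = 196)
V = 3/196 ≈ 0.015306
V + U(E(3))*(h(7, 5) - 20) = 3/196 + (-6*3)*((-2 + 5 + 7) - 20) = 3/196 - 18*(10 - 20) = 3/196 - 18*(-10) = 3/196 + 180 = 35283/196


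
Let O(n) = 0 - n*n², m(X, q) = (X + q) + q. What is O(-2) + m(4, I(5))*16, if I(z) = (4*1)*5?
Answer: 712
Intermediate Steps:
I(z) = 20 (I(z) = 4*5 = 20)
m(X, q) = X + 2*q
O(n) = -n³ (O(n) = 0 - n³ = -n³)
O(-2) + m(4, I(5))*16 = -1*(-2)³ + (4 + 2*20)*16 = -1*(-8) + (4 + 40)*16 = 8 + 44*16 = 8 + 704 = 712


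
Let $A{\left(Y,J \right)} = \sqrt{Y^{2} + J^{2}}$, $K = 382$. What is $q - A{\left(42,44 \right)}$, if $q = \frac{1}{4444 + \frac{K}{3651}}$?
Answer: $\frac{3651}{16225426} - 10 \sqrt{37} \approx -60.827$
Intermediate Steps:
$A{\left(Y,J \right)} = \sqrt{J^{2} + Y^{2}}$
$q = \frac{3651}{16225426}$ ($q = \frac{1}{4444 + \frac{382}{3651}} = \frac{1}{\frac{16225426}{3651}} = \frac{3651}{16225426} \approx 0.00022502$)
$q - A{\left(42,44 \right)} = \frac{3651}{16225426} - \sqrt{44^{2} + 42^{2}} = \frac{3651}{16225426} - \sqrt{1936 + 1764} = \frac{3651}{16225426} - \sqrt{3700} = \frac{3651}{16225426} - 10 \sqrt{37}$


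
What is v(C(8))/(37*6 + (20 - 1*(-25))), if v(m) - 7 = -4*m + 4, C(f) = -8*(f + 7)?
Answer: 491/267 ≈ 1.8390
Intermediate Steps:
C(f) = -56 - 8*f (C(f) = -8*(7 + f) = -56 - 8*f)
v(m) = 11 - 4*m (v(m) = 7 + (-4*m + 4) = 7 + (4 - 4*m) = 11 - 4*m)
v(C(8))/(37*6 + (20 - 1*(-25))) = (11 - 4*(-56 - 8*8))/(37*6 + (20 - 1*(-25))) = (11 - 4*(-56 - 64))/(222 + (20 + 25)) = (11 - 4*(-120))/(222 + 45) = (11 + 480)/267 = 491*(1/267) = 491/267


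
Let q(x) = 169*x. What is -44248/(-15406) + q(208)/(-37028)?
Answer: 137107904/71306671 ≈ 1.9228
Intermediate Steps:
-44248/(-15406) + q(208)/(-37028) = -44248/(-15406) + (169*208)/(-37028) = -44248*(-1/15406) + 35152*(-1/37028) = 22124/7703 - 8788/9257 = 137107904/71306671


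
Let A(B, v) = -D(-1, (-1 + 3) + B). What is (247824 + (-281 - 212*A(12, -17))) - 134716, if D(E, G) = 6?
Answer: 114099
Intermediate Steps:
A(B, v) = -6 (A(B, v) = -1*6 = -6)
(247824 + (-281 - 212*A(12, -17))) - 134716 = (247824 + (-281 - 212*(-6))) - 134716 = (247824 + (-281 + 1272)) - 134716 = (247824 + 991) - 134716 = 248815 - 134716 = 114099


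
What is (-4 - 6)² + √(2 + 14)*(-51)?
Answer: -104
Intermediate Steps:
(-4 - 6)² + √(2 + 14)*(-51) = (-10)² + √16*(-51) = 100 + 4*(-51) = 100 - 204 = -104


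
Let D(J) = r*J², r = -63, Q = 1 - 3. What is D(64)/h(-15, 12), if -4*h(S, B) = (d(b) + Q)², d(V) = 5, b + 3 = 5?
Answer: 114688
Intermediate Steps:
b = 2 (b = -3 + 5 = 2)
Q = -2
D(J) = -63*J²
h(S, B) = -9/4 (h(S, B) = -(5 - 2)²/4 = -¼*3² = -¼*9 = -9/4)
D(64)/h(-15, 12) = (-63*64²)/(-9/4) = -63*4096*(-4/9) = -258048*(-4/9) = 114688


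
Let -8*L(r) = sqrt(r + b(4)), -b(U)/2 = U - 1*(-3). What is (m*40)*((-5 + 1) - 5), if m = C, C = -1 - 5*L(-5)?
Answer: 360 - 225*I*sqrt(19) ≈ 360.0 - 980.75*I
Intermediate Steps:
b(U) = -6 - 2*U (b(U) = -2*(U - 1*(-3)) = -2*(U + 3) = -2*(3 + U) = -6 - 2*U)
L(r) = -sqrt(-14 + r)/8 (L(r) = -sqrt(r + (-6 - 2*4))/8 = -sqrt(r + (-6 - 8))/8 = -sqrt(r - 14)/8 = -sqrt(-14 + r)/8)
C = -1 + 5*I*sqrt(19)/8 (C = -1 - (-5)*sqrt(-14 - 5)/8 = -1 - (-5)*sqrt(-19)/8 = -1 - (-5)*I*sqrt(19)/8 = -1 + 5*I*sqrt(19)/8 ≈ -1.0 + 2.7243*I)
m = -1 + 5*I*sqrt(19)/8 ≈ -1.0 + 2.7243*I
(m*40)*((-5 + 1) - 5) = ((-1 + 5*I*sqrt(19)/8)*40)*((-5 + 1) - 5) = (-40 + 25*I*sqrt(19))*(-4 - 5) = (-40 + 25*I*sqrt(19))*(-9) = 360 - 225*I*sqrt(19)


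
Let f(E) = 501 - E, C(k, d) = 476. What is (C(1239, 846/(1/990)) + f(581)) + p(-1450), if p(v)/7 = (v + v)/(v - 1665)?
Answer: 35824/89 ≈ 402.52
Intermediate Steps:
p(v) = 14*v/(-1665 + v) (p(v) = 7*((v + v)/(v - 1665)) = 7*((2*v)/(-1665 + v)) = 7*(2*v/(-1665 + v)) = 14*v/(-1665 + v))
(C(1239, 846/(1/990)) + f(581)) + p(-1450) = (476 + (501 - 1*581)) + 14*(-1450)/(-1665 - 1450) = (476 + (501 - 581)) + 14*(-1450)/(-3115) = (476 - 80) + 14*(-1450)*(-1/3115) = 396 + 580/89 = 35824/89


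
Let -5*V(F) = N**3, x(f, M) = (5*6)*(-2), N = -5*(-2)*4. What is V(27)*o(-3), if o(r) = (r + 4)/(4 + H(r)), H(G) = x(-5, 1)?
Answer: 1600/7 ≈ 228.57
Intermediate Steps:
N = 40 (N = 10*4 = 40)
x(f, M) = -60 (x(f, M) = 30*(-2) = -60)
V(F) = -12800 (V(F) = -1/5*40**3 = -1/5*64000 = -12800)
H(G) = -60
o(r) = -1/14 - r/56 (o(r) = (r + 4)/(4 - 60) = (4 + r)/(-56) = (4 + r)*(-1/56) = -1/14 - r/56)
V(27)*o(-3) = -12800*(-1/14 - 1/56*(-3)) = -12800*(-1/14 + 3/56) = -12800*(-1/56) = 1600/7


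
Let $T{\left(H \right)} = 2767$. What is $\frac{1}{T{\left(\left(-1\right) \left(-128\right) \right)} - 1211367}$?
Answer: $- \frac{1}{1208600} \approx -8.274 \cdot 10^{-7}$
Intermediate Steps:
$\frac{1}{T{\left(\left(-1\right) \left(-128\right) \right)} - 1211367} = \frac{1}{2767 - 1211367} = \frac{1}{-1208600} = - \frac{1}{1208600}$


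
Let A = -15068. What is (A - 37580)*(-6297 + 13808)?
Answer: -395439128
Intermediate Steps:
(A - 37580)*(-6297 + 13808) = (-15068 - 37580)*(-6297 + 13808) = -52648*7511 = -395439128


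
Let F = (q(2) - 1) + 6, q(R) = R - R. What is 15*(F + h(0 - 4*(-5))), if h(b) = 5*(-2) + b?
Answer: 225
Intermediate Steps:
q(R) = 0
F = 5 (F = (0 - 1) + 6 = -1 + 6 = 5)
h(b) = -10 + b
15*(F + h(0 - 4*(-5))) = 15*(5 + (-10 + (0 - 4*(-5)))) = 15*(5 + (-10 + (0 + 20))) = 15*(5 + (-10 + 20)) = 15*(5 + 10) = 15*15 = 225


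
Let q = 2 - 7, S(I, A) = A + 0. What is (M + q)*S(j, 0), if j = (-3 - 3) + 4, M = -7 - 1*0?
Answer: 0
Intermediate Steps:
M = -7 (M = -7 + 0 = -7)
j = -2 (j = -6 + 4 = -2)
S(I, A) = A
q = -5
(M + q)*S(j, 0) = (-7 - 5)*0 = -12*0 = 0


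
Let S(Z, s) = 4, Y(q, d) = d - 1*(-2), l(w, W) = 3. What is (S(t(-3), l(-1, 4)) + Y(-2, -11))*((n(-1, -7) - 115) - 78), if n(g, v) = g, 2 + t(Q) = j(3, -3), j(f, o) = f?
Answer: 970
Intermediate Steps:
t(Q) = 1 (t(Q) = -2 + 3 = 1)
Y(q, d) = 2 + d (Y(q, d) = d + 2 = 2 + d)
(S(t(-3), l(-1, 4)) + Y(-2, -11))*((n(-1, -7) - 115) - 78) = (4 + (2 - 11))*((-1 - 115) - 78) = (4 - 9)*(-116 - 78) = -5*(-194) = 970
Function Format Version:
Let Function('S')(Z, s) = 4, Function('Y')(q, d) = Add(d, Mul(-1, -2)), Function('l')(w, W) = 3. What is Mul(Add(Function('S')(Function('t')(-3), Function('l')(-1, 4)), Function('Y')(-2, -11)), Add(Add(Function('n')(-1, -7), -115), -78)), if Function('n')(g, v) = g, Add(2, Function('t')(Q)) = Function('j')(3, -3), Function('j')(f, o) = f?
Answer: 970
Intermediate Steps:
Function('t')(Q) = 1 (Function('t')(Q) = Add(-2, 3) = 1)
Function('Y')(q, d) = Add(2, d) (Function('Y')(q, d) = Add(d, 2) = Add(2, d))
Mul(Add(Function('S')(Function('t')(-3), Function('l')(-1, 4)), Function('Y')(-2, -11)), Add(Add(Function('n')(-1, -7), -115), -78)) = Mul(Add(4, Add(2, -11)), Add(Add(-1, -115), -78)) = Mul(Add(4, -9), Add(-116, -78)) = Mul(-5, -194) = 970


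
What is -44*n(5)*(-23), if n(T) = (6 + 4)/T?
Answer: 2024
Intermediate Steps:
n(T) = 10/T
-44*n(5)*(-23) = -440/5*(-23) = -44*2*(-23) = -88*(-23) = 2024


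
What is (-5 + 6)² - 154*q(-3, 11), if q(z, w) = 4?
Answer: -615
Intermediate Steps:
(-5 + 6)² - 154*q(-3, 11) = (-5 + 6)² - 154*4 = 1² - 616 = 1 - 616 = -615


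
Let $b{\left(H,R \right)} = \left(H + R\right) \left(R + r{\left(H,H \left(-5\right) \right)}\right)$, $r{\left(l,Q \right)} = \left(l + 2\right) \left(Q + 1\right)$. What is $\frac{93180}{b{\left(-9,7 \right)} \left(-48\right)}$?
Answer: $- \frac{1553}{504} \approx -3.0813$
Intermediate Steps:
$r{\left(l,Q \right)} = \left(1 + Q\right) \left(2 + l\right)$ ($r{\left(l,Q \right)} = \left(2 + l\right) \left(1 + Q\right) = \left(1 + Q\right) \left(2 + l\right)$)
$b{\left(H,R \right)} = \left(H + R\right) \left(2 + R - 9 H - 5 H^{2}\right)$ ($b{\left(H,R \right)} = \left(H + R\right) \left(R + \left(2 + H + 2 H \left(-5\right) + H \left(-5\right) H\right)\right) = \left(H + R\right) \left(R + \left(2 + H + 2 \left(- 5 H\right) + - 5 H H\right)\right) = \left(H + R\right) \left(R + \left(2 + H - 10 H - 5 H^{2}\right)\right) = \left(H + R\right) \left(R - \left(-2 + 5 H^{2} + 9 H\right)\right) = \left(H + R\right) \left(2 + R - 9 H - 5 H^{2}\right)$)
$\frac{93180}{b{\left(-9,7 \right)} \left(-48\right)} = \frac{93180}{\left(7^{2} - 63 - 9 \left(2 - -81 - 5 \left(-9\right)^{2}\right) + 7 \left(2 - -81 - 5 \left(-9\right)^{2}\right)\right) \left(-48\right)} = \frac{93180}{\left(49 - 63 - 9 \left(2 + 81 - 405\right) + 7 \left(2 + 81 - 405\right)\right) \left(-48\right)} = \frac{93180}{\left(49 - 63 - -2898 + 7 \left(-322\right)\right) \left(-48\right)} = \frac{93180}{\left(49 - 63 + 2898 - 2254\right) \left(-48\right)} = \frac{93180}{630 \left(-48\right)} = \frac{93180}{-30240} = 93180 \left(- \frac{1}{30240}\right) = - \frac{1553}{504}$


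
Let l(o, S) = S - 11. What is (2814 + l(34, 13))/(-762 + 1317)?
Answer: 2816/555 ≈ 5.0739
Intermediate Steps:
l(o, S) = -11 + S
(2814 + l(34, 13))/(-762 + 1317) = (2814 + (-11 + 13))/(-762 + 1317) = (2814 + 2)/555 = 2816*(1/555) = 2816/555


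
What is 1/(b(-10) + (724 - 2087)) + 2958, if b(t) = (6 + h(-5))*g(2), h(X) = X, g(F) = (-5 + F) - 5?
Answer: 4055417/1371 ≈ 2958.0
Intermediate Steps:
g(F) = -10 + F
b(t) = -8 (b(t) = (6 - 5)*(-10 + 2) = 1*(-8) = -8)
1/(b(-10) + (724 - 2087)) + 2958 = 1/(-8 + (724 - 2087)) + 2958 = 1/(-8 - 1363) + 2958 = 1/(-1371) + 2958 = -1/1371 + 2958 = 4055417/1371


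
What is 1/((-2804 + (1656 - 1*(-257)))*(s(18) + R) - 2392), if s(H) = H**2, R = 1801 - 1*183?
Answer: -1/1732714 ≈ -5.7713e-7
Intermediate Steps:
R = 1618 (R = 1801 - 183 = 1618)
1/((-2804 + (1656 - 1*(-257)))*(s(18) + R) - 2392) = 1/((-2804 + (1656 - 1*(-257)))*(18**2 + 1618) - 2392) = 1/((-2804 + (1656 + 257))*(324 + 1618) - 2392) = 1/((-2804 + 1913)*1942 - 2392) = 1/(-891*1942 - 2392) = 1/(-1730322 - 2392) = 1/(-1732714) = -1/1732714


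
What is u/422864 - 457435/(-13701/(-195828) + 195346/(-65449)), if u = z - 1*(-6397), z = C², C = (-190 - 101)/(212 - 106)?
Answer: 9285353153643207035066309/59165561641196908352 ≈ 1.5694e+5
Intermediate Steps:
C = -291/106 ≈ -2.7453
z = 84681/11236 (z = (-291/106)² = 84681/11236 ≈ 7.5366)
u = 71961373/11236 (u = 84681/11236 - 1*(-6397) = 84681/11236 + 6397 = 71961373/11236 ≈ 6404.5)
u/422864 - 457435/(-13701/(-195828) + 195346/(-65449)) = (71961373/11236)/422864 - 457435/(-13701/(-195828) + 195346/(-65449)) = (71961373/11236)*(1/422864) - 457435/(-13701*(-1/195828) + 195346*(-1/65449)) = 71961373/4751299904 - 457435/(4567/65276 - 195346/65449) = 71961373/4751299904 - 457435/(-12452499913/4272248924) = 71961373/4751299904 - 457435*(-4272248924/12452499913) = 71961373/4751299904 + 1954276186549940/12452499913 = 9285353153643207035066309/59165561641196908352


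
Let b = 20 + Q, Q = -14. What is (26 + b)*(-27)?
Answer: -864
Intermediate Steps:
b = 6 (b = 20 - 14 = 6)
(26 + b)*(-27) = (26 + 6)*(-27) = 32*(-27) = -864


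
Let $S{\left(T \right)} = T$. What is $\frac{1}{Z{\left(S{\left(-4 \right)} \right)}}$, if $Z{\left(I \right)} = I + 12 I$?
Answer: $- \frac{1}{52} \approx -0.019231$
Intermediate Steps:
$Z{\left(I \right)} = 13 I$
$\frac{1}{Z{\left(S{\left(-4 \right)} \right)}} = \frac{1}{13 \left(-4\right)} = \frac{1}{-52} = - \frac{1}{52}$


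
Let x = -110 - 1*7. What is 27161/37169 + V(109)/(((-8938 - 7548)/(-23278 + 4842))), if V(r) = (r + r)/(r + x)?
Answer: -18225223143/612768134 ≈ -29.742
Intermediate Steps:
x = -117 (x = -110 - 7 = -117)
V(r) = 2*r/(-117 + r) (V(r) = (r + r)/(r - 117) = (2*r)/(-117 + r) = 2*r/(-117 + r))
27161/37169 + V(109)/(((-8938 - 7548)/(-23278 + 4842))) = 27161/37169 + (2*109/(-117 + 109))/(((-8938 - 7548)/(-23278 + 4842))) = 27161*(1/37169) + (2*109/(-8))/((-16486/(-18436))) = 27161/37169 + (2*109*(-⅛))/((-16486*(-1/18436))) = 27161/37169 - 109/(4*8243/9218) = 27161/37169 - 109/4*9218/8243 = 27161/37169 - 502381/16486 = -18225223143/612768134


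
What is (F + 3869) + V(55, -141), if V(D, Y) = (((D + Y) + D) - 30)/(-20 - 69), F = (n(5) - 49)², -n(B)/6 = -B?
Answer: 376531/89 ≈ 4230.7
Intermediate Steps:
n(B) = 6*B (n(B) = -(-6)*B = 6*B)
F = 361 (F = (6*5 - 49)² = (30 - 49)² = (-19)² = 361)
V(D, Y) = 30/89 - 2*D/89 - Y/89 (V(D, Y) = ((Y + 2*D) - 30)/(-89) = (-30 + Y + 2*D)*(-1/89) = 30/89 - 2*D/89 - Y/89)
(F + 3869) + V(55, -141) = (361 + 3869) + (30/89 - 2/89*55 - 1/89*(-141)) = 4230 + (30/89 - 110/89 + 141/89) = 4230 + 61/89 = 376531/89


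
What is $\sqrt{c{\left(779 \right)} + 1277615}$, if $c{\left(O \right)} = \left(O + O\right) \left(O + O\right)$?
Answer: $\sqrt{3704979} \approx 1924.8$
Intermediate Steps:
$c{\left(O \right)} = 4 O^{2}$ ($c{\left(O \right)} = 2 O 2 O = 4 O^{2}$)
$\sqrt{c{\left(779 \right)} + 1277615} = \sqrt{4 \cdot 779^{2} + 1277615} = \sqrt{4 \cdot 606841 + 1277615} = \sqrt{2427364 + 1277615} = \sqrt{3704979}$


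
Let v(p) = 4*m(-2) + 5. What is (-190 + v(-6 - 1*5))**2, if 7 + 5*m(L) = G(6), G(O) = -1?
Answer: 915849/25 ≈ 36634.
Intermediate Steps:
m(L) = -8/5 (m(L) = -7/5 + (1/5)*(-1) = -7/5 - 1/5 = -8/5)
v(p) = -7/5 (v(p) = 4*(-8/5) + 5 = -32/5 + 5 = -7/5)
(-190 + v(-6 - 1*5))**2 = (-190 - 7/5)**2 = (-957/5)**2 = 915849/25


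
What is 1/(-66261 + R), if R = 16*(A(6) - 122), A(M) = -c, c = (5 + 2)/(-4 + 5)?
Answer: -1/68325 ≈ -1.4636e-5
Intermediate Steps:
c = 7 (c = 7/1 = 7*1 = 7)
A(M) = -7 (A(M) = -1*7 = -7)
R = -2064 (R = 16*(-7 - 122) = 16*(-129) = -2064)
1/(-66261 + R) = 1/(-66261 - 2064) = 1/(-68325) = -1/68325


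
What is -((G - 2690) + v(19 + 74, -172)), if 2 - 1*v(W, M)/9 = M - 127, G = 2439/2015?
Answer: -40724/2015 ≈ -20.210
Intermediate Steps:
G = 2439/2015 (G = 2439*(1/2015) = 2439/2015 ≈ 1.2104)
v(W, M) = 1161 - 9*M (v(W, M) = 18 - 9*(M - 127) = 18 - 9*(-127 + M) = 18 + (1143 - 9*M) = 1161 - 9*M)
-((G - 2690) + v(19 + 74, -172)) = -((2439/2015 - 2690) + (1161 - 9*(-172))) = -(-5417911/2015 + (1161 + 1548)) = -(-5417911/2015 + 2709) = -1*40724/2015 = -40724/2015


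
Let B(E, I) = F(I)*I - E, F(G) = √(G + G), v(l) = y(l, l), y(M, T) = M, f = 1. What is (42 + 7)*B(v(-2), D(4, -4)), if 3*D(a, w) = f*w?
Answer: 98 - 392*I*√6/9 ≈ 98.0 - 106.69*I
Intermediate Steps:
v(l) = l
F(G) = √2*√G (F(G) = √(2*G) = √2*√G)
D(a, w) = w/3 (D(a, w) = (1*w)/3 = w/3)
B(E, I) = -E + √2*I^(3/2) (B(E, I) = (√2*√I)*I - E = √2*I^(3/2) - E = -E + √2*I^(3/2))
(42 + 7)*B(v(-2), D(4, -4)) = (42 + 7)*(-1*(-2) + √2*((⅓)*(-4))^(3/2)) = 49*(2 + √2*(-4/3)^(3/2)) = 49*(2 + √2*(-8*I*√3/9)) = 49*(2 - 8*I*√6/9) = 98 - 392*I*√6/9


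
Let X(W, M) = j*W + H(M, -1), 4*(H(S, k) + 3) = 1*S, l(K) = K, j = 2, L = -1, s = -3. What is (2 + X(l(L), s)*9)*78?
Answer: -7761/2 ≈ -3880.5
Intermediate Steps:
H(S, k) = -3 + S/4 (H(S, k) = -3 + (1*S)/4 = -3 + S/4)
X(W, M) = -3 + 2*W + M/4 (X(W, M) = 2*W + (-3 + M/4) = -3 + 2*W + M/4)
(2 + X(l(L), s)*9)*78 = (2 + (-3 + 2*(-1) + (¼)*(-3))*9)*78 = (2 + (-3 - 2 - ¾)*9)*78 = (2 - 23/4*9)*78 = (2 - 207/4)*78 = -199/4*78 = -7761/2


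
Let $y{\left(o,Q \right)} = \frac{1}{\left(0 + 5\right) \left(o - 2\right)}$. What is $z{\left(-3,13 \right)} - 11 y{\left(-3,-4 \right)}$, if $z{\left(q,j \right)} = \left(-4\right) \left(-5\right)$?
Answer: $\frac{511}{25} \approx 20.44$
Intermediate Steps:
$z{\left(q,j \right)} = 20$
$y{\left(o,Q \right)} = \frac{1}{-10 + 5 o}$ ($y{\left(o,Q \right)} = \frac{1}{5 \left(-2 + o\right)} = \frac{1}{-10 + 5 o}$)
$z{\left(-3,13 \right)} - 11 y{\left(-3,-4 \right)} = 20 - 11 \frac{1}{5 \left(-2 - 3\right)} = 20 - 11 \frac{1}{5 \left(-5\right)} = 20 - 11 \cdot \frac{1}{5} \left(- \frac{1}{5}\right) = 20 - 11 \left(- \frac{1}{25}\right) = 20 - - \frac{11}{25} = 20 + \frac{11}{25} = \frac{511}{25}$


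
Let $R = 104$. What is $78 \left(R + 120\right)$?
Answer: $17472$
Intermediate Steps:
$78 \left(R + 120\right) = 78 \left(104 + 120\right) = 78 \cdot 224 = 17472$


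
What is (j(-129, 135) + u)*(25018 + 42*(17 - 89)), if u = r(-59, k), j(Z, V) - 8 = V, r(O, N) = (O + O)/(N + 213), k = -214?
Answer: 5740434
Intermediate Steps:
r(O, N) = 2*O/(213 + N) (r(O, N) = (2*O)/(213 + N) = 2*O/(213 + N))
j(Z, V) = 8 + V
u = 118 (u = 2*(-59)/(213 - 214) = 2*(-59)/(-1) = 2*(-59)*(-1) = 118)
(j(-129, 135) + u)*(25018 + 42*(17 - 89)) = ((8 + 135) + 118)*(25018 + 42*(17 - 89)) = (143 + 118)*(25018 + 42*(-72)) = 261*(25018 - 3024) = 261*21994 = 5740434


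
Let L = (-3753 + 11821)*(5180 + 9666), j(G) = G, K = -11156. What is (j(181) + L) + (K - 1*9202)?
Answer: 119757351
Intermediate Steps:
L = 119777528 (L = 8068*14846 = 119777528)
(j(181) + L) + (K - 1*9202) = (181 + 119777528) + (-11156 - 1*9202) = 119777709 + (-11156 - 9202) = 119777709 - 20358 = 119757351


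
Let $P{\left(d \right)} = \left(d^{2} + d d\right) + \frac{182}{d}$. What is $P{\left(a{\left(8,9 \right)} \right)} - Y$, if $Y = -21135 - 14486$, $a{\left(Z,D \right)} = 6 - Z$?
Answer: $35538$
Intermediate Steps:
$P{\left(d \right)} = 2 d^{2} + \frac{182}{d}$ ($P{\left(d \right)} = \left(d^{2} + d^{2}\right) + \frac{182}{d} = 2 d^{2} + \frac{182}{d}$)
$Y = -35621$
$P{\left(a{\left(8,9 \right)} \right)} - Y = \frac{2 \left(91 + \left(6 - 8\right)^{3}\right)}{6 - 8} - -35621 = \frac{2 \left(91 + \left(6 - 8\right)^{3}\right)}{6 - 8} + 35621 = \frac{2 \left(91 + \left(-2\right)^{3}\right)}{-2} + 35621 = 2 \left(- \frac{1}{2}\right) \left(91 - 8\right) + 35621 = 2 \left(- \frac{1}{2}\right) 83 + 35621 = -83 + 35621 = 35538$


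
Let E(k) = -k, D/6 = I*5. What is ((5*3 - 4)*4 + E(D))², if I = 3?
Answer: 2116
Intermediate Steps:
D = 90 (D = 6*(3*5) = 6*15 = 90)
((5*3 - 4)*4 + E(D))² = ((5*3 - 4)*4 - 1*90)² = ((15 - 4)*4 - 90)² = (11*4 - 90)² = (44 - 90)² = (-46)² = 2116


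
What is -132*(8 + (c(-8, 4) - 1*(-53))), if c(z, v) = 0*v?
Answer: -8052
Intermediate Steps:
c(z, v) = 0
-132*(8 + (c(-8, 4) - 1*(-53))) = -132*(8 + (0 - 1*(-53))) = -132*(8 + (0 + 53)) = -132*(8 + 53) = -132*61 = -8052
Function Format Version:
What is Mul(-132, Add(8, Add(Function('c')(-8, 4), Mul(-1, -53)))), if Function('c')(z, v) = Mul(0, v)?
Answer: -8052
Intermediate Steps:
Function('c')(z, v) = 0
Mul(-132, Add(8, Add(Function('c')(-8, 4), Mul(-1, -53)))) = Mul(-132, Add(8, Add(0, Mul(-1, -53)))) = Mul(-132, Add(8, Add(0, 53))) = Mul(-132, Add(8, 53)) = Mul(-132, 61) = -8052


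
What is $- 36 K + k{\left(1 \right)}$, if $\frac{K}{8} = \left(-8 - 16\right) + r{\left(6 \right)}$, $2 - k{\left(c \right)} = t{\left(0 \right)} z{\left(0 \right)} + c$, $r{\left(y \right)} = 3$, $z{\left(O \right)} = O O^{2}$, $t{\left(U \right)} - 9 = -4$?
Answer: $6049$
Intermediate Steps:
$t{\left(U \right)} = 5$ ($t{\left(U \right)} = 9 - 4 = 5$)
$z{\left(O \right)} = O^{3}$
$k{\left(c \right)} = 2 - c$ ($k{\left(c \right)} = 2 - \left(5 \cdot 0^{3} + c\right) = 2 - \left(5 \cdot 0 + c\right) = 2 - \left(0 + c\right) = 2 - c$)
$K = -168$ ($K = 8 \left(\left(-8 - 16\right) + 3\right) = 8 \left(-24 + 3\right) = 8 \left(-21\right) = -168$)
$- 36 K + k{\left(1 \right)} = \left(-36\right) \left(-168\right) + \left(2 - 1\right) = 6048 + \left(2 - 1\right) = 6048 + 1 = 6049$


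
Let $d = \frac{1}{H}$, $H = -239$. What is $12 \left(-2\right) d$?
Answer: $\frac{24}{239} \approx 0.10042$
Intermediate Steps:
$d = - \frac{1}{239}$ ($d = \frac{1}{-239} = - \frac{1}{239} \approx -0.0041841$)
$12 \left(-2\right) d = 12 \left(-2\right) \left(- \frac{1}{239}\right) = \left(-24\right) \left(- \frac{1}{239}\right) = \frac{24}{239}$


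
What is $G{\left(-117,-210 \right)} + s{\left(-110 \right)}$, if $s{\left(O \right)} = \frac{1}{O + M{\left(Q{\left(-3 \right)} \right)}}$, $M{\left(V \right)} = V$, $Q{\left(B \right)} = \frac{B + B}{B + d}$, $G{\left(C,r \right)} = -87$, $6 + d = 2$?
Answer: $- \frac{66475}{764} \approx -87.009$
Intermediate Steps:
$d = -4$ ($d = -6 + 2 = -4$)
$Q{\left(B \right)} = \frac{2 B}{-4 + B}$ ($Q{\left(B \right)} = \frac{B + B}{B - 4} = \frac{2 B}{-4 + B}$)
$s{\left(O \right)} = \frac{1}{\frac{6}{7} + O}$ ($s{\left(O \right)} = \frac{1}{O + 2 \left(-3\right) \frac{1}{-4 - 3}} = \frac{1}{O + 2 \left(-3\right) \frac{1}{-7}} = \frac{1}{O + 2 \left(-3\right) \left(- \frac{1}{7}\right)} = \frac{1}{O + \frac{6}{7}} = \frac{1}{\frac{6}{7} + O}$)
$G{\left(-117,-210 \right)} + s{\left(-110 \right)} = -87 + \frac{7}{6 + 7 \left(-110\right)} = -87 + \frac{7}{6 - 770} = -87 + \frac{7}{-764} = -87 + 7 \left(- \frac{1}{764}\right) = -87 - \frac{7}{764} = - \frac{66475}{764}$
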